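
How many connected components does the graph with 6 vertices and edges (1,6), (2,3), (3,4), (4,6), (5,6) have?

Step 1: Build adjacency list from edges:
  1: 6
  2: 3
  3: 2, 4
  4: 3, 6
  5: 6
  6: 1, 4, 5

Step 2: Run BFS/DFS from vertex 1:
  Visited: {1, 6, 4, 5, 3, 2}
  Reached 6 of 6 vertices

Step 3: All 6 vertices reached from vertex 1, so the graph is connected.
Number of connected components: 1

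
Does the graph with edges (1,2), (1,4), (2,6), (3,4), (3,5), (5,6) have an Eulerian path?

Step 1: Find the degree of each vertex:
  deg(1) = 2
  deg(2) = 2
  deg(3) = 2
  deg(4) = 2
  deg(5) = 2
  deg(6) = 2

Step 2: Count vertices with odd degree:
  All vertices have even degree (0 odd-degree vertices)

Step 3: Apply Euler's theorem:
  - Eulerian circuit exists iff graph is connected and all vertices have even degree
  - Eulerian path exists iff graph is connected and has 0 or 2 odd-degree vertices

Graph is connected with 0 odd-degree vertices.
Both Eulerian circuit and Eulerian path exist.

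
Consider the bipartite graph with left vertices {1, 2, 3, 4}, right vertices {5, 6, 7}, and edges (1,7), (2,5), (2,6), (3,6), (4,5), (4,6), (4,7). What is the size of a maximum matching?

Step 1: List the neighbors of each left vertex:
  1: 7
  2: 5, 6
  3: 6
  4: 5, 6, 7

Step 2: Greedily match left vertices, then look for augmenting paths:
  Match 1 -- 7
  Match 2 -- 5
  Match 3 -- 6
  No augmenting path remains.

Step 3: Verify this is maximum:
  Matching size 3 = min(|L|, |R|) = min(4, 3), which is an upper bound, so this matching is maximum.

Maximum matching: {(1,7), (2,5), (3,6)}
Size: 3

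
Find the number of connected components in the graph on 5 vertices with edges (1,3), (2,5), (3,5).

Step 1: Build adjacency list from edges:
  1: 3
  2: 5
  3: 1, 5
  4: (none)
  5: 2, 3

Step 2: Run BFS/DFS from vertex 1:
  Visited: {1, 3, 5, 2}
  Reached 4 of 5 vertices

Step 3: Only 4 of 5 vertices reached. Graph is disconnected.
Connected components: {1, 2, 3, 5}, {4}
Number of connected components: 2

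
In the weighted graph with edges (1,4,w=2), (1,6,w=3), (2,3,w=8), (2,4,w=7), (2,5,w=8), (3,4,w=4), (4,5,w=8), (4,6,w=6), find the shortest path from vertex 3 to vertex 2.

Step 1: Build adjacency list with weights:
  1: 4(w=2), 6(w=3)
  2: 3(w=8), 4(w=7), 5(w=8)
  3: 2(w=8), 4(w=4)
  4: 1(w=2), 2(w=7), 3(w=4), 5(w=8), 6(w=6)
  5: 2(w=8), 4(w=8)
  6: 1(w=3), 4(w=6)

Step 2: Apply Dijkstra's algorithm from vertex 3:
  Visit vertex 3 (distance=0)
    Update dist[2] = 8
    Update dist[4] = 4
  Visit vertex 4 (distance=4)
    Update dist[1] = 6
    Update dist[5] = 12
    Update dist[6] = 10
  Visit vertex 1 (distance=6)
    Update dist[6] = 9
  Visit vertex 2 (distance=8)

Step 3: Shortest path: 3 -> 2
Total weight: 8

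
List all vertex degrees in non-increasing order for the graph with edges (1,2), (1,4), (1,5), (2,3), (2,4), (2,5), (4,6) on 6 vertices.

Step 1: Count edges incident to each vertex:
  deg(1) = 3 (neighbors: 2, 4, 5)
  deg(2) = 4 (neighbors: 1, 3, 4, 5)
  deg(3) = 1 (neighbors: 2)
  deg(4) = 3 (neighbors: 1, 2, 6)
  deg(5) = 2 (neighbors: 1, 2)
  deg(6) = 1 (neighbors: 4)

Step 2: Sort degrees in non-increasing order:
  Degrees: [3, 4, 1, 3, 2, 1] -> sorted: [4, 3, 3, 2, 1, 1]

Degree sequence: [4, 3, 3, 2, 1, 1]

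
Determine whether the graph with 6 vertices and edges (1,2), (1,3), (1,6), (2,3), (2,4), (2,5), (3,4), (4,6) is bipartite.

Step 1: Attempt 2-coloring using BFS:
  Start at vertex 1, assign color 0
  Color vertex 2 with color 1 (neighbor of 1)
  Color vertex 3 with color 1 (neighbor of 1)
  Color vertex 6 with color 1 (neighbor of 1)

Step 2: Conflict found! Vertices 2 and 3 are adjacent but have the same color.
This means the graph contains an odd cycle.

The graph is NOT bipartite.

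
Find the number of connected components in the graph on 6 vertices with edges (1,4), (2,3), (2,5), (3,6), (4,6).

Step 1: Build adjacency list from edges:
  1: 4
  2: 3, 5
  3: 2, 6
  4: 1, 6
  5: 2
  6: 3, 4

Step 2: Run BFS/DFS from vertex 1:
  Visited: {1, 4, 6, 3, 2, 5}
  Reached 6 of 6 vertices

Step 3: All 6 vertices reached from vertex 1, so the graph is connected.
Number of connected components: 1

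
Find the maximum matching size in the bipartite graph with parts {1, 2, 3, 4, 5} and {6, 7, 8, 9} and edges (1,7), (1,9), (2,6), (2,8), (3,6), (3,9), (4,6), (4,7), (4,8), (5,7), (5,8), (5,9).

Step 1: List the neighbors of each left vertex:
  1: 7, 9
  2: 6, 8
  3: 6, 9
  4: 6, 7, 8
  5: 7, 8, 9

Step 2: Greedily match left vertices, then look for augmenting paths:
  Match 1 -- 7
  Match 2 -- 6
  Match 3 -- 9
  Match 4 -- 8
  No augmenting path remains.

Step 3: Verify this is maximum:
  Matching size 4 = min(|L|, |R|) = min(5, 4), which is an upper bound, so this matching is maximum.

Maximum matching: {(1,7), (2,6), (3,9), (4,8)}
Size: 4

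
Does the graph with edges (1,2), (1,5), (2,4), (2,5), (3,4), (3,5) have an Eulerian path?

Step 1: Find the degree of each vertex:
  deg(1) = 2
  deg(2) = 3
  deg(3) = 2
  deg(4) = 2
  deg(5) = 3

Step 2: Count vertices with odd degree:
  Odd-degree vertices: 2, 5 (2 total)

Step 3: Apply Euler's theorem:
  - Eulerian circuit exists iff graph is connected and all vertices have even degree
  - Eulerian path exists iff graph is connected and has 0 or 2 odd-degree vertices

Graph is connected with exactly 2 odd-degree vertices (2, 5).
Eulerian path exists (starting and ending at the odd-degree vertices), but no Eulerian circuit.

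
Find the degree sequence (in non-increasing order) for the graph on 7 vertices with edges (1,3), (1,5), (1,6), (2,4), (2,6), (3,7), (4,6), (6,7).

Step 1: Count edges incident to each vertex:
  deg(1) = 3 (neighbors: 3, 5, 6)
  deg(2) = 2 (neighbors: 4, 6)
  deg(3) = 2 (neighbors: 1, 7)
  deg(4) = 2 (neighbors: 2, 6)
  deg(5) = 1 (neighbors: 1)
  deg(6) = 4 (neighbors: 1, 2, 4, 7)
  deg(7) = 2 (neighbors: 3, 6)

Step 2: Sort degrees in non-increasing order:
  Degrees: [3, 2, 2, 2, 1, 4, 2] -> sorted: [4, 3, 2, 2, 2, 2, 1]

Degree sequence: [4, 3, 2, 2, 2, 2, 1]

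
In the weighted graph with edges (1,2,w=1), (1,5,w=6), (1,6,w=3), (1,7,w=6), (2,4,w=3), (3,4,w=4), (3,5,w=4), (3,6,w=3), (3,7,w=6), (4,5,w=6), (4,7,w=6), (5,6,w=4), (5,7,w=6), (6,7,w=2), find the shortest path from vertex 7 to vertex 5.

Step 1: Build adjacency list with weights:
  1: 2(w=1), 5(w=6), 6(w=3), 7(w=6)
  2: 1(w=1), 4(w=3)
  3: 4(w=4), 5(w=4), 6(w=3), 7(w=6)
  4: 2(w=3), 3(w=4), 5(w=6), 7(w=6)
  5: 1(w=6), 3(w=4), 4(w=6), 6(w=4), 7(w=6)
  6: 1(w=3), 3(w=3), 5(w=4), 7(w=2)
  7: 1(w=6), 3(w=6), 4(w=6), 5(w=6), 6(w=2)

Step 2: Apply Dijkstra's algorithm from vertex 7:
  Visit vertex 7 (distance=0)
    Update dist[1] = 6
    Update dist[3] = 6
    Update dist[4] = 6
    Update dist[5] = 6
    Update dist[6] = 2
  Visit vertex 6 (distance=2)
    Update dist[1] = 5
    Update dist[3] = 5
  Visit vertex 1 (distance=5)
    Update dist[2] = 6
  Visit vertex 3 (distance=5)
  Visit vertex 2 (distance=6)
  Visit vertex 4 (distance=6)
  Visit vertex 5 (distance=6)

Step 3: Shortest path: 7 -> 5
Total weight: 6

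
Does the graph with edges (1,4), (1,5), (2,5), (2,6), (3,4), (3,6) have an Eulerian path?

Step 1: Find the degree of each vertex:
  deg(1) = 2
  deg(2) = 2
  deg(3) = 2
  deg(4) = 2
  deg(5) = 2
  deg(6) = 2

Step 2: Count vertices with odd degree:
  All vertices have even degree (0 odd-degree vertices)

Step 3: Apply Euler's theorem:
  - Eulerian circuit exists iff graph is connected and all vertices have even degree
  - Eulerian path exists iff graph is connected and has 0 or 2 odd-degree vertices

Graph is connected with 0 odd-degree vertices.
Both Eulerian circuit and Eulerian path exist.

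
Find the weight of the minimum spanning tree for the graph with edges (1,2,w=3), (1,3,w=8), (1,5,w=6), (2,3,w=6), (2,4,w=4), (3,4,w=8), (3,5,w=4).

Apply Kruskal's algorithm (sort edges by weight, add if no cycle):

Sorted edges by weight:
  (1,2) w=3
  (2,4) w=4
  (3,5) w=4
  (1,5) w=6
  (2,3) w=6
  (1,3) w=8
  (3,4) w=8

Add edge (1,2) w=3 -- no cycle. Running total: 3
Add edge (2,4) w=4 -- no cycle. Running total: 7
Add edge (3,5) w=4 -- no cycle. Running total: 11
Add edge (1,5) w=6 -- no cycle. Running total: 17

MST edges: (1,2,w=3), (2,4,w=4), (3,5,w=4), (1,5,w=6)
Total MST weight: 3 + 4 + 4 + 6 = 17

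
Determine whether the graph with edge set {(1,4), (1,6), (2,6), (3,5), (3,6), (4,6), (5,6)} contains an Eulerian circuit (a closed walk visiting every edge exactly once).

Step 1: Find the degree of each vertex:
  deg(1) = 2
  deg(2) = 1
  deg(3) = 2
  deg(4) = 2
  deg(5) = 2
  deg(6) = 5

Step 2: Count vertices with odd degree:
  Odd-degree vertices: 2, 6 (2 total)

Step 3: Apply Euler's theorem:
  - Eulerian circuit exists iff graph is connected and all vertices have even degree
  - Eulerian path exists iff graph is connected and has 0 or 2 odd-degree vertices

Graph is connected with exactly 2 odd-degree vertices (2, 6).
Eulerian path exists (starting and ending at the odd-degree vertices), but no Eulerian circuit.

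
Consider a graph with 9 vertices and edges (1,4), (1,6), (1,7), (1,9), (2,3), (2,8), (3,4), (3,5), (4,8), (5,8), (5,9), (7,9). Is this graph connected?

Step 1: Build adjacency list from edges:
  1: 4, 6, 7, 9
  2: 3, 8
  3: 2, 4, 5
  4: 1, 3, 8
  5: 3, 8, 9
  6: 1
  7: 1, 9
  8: 2, 4, 5
  9: 1, 5, 7

Step 2: Run BFS/DFS from vertex 1:
  Visited: {1, 4, 6, 7, 9, 3, 8, 5, 2}
  Reached 9 of 9 vertices

Step 3: All 9 vertices reached from vertex 1, so the graph is connected.
Answer: Yes, the graph is connected.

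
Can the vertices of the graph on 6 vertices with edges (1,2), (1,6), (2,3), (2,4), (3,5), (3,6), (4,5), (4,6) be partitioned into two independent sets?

Step 1: Attempt 2-coloring using BFS:
  Start at vertex 1, assign color 0
  Color vertex 2 with color 1 (neighbor of 1)
  Color vertex 6 with color 1 (neighbor of 1)
  Color vertex 3 with color 0 (neighbor of 2)
  Color vertex 4 with color 0 (neighbor of 2)
  Color vertex 5 with color 1 (neighbor of 3)

Step 2: 2-coloring succeeded. No conflicts found.
  Set A (color 0): {1, 3, 4}
  Set B (color 1): {2, 5, 6}

The graph is bipartite with partition {1, 3, 4}, {2, 5, 6}.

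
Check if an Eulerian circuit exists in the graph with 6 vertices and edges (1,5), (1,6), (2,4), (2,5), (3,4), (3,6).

Step 1: Find the degree of each vertex:
  deg(1) = 2
  deg(2) = 2
  deg(3) = 2
  deg(4) = 2
  deg(5) = 2
  deg(6) = 2

Step 2: Count vertices with odd degree:
  All vertices have even degree (0 odd-degree vertices)

Step 3: Apply Euler's theorem:
  - Eulerian circuit exists iff graph is connected and all vertices have even degree
  - Eulerian path exists iff graph is connected and has 0 or 2 odd-degree vertices

Graph is connected with 0 odd-degree vertices.
Both Eulerian circuit and Eulerian path exist.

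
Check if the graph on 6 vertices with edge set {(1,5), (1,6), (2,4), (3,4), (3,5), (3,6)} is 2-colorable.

Step 1: Attempt 2-coloring using BFS:
  Start at vertex 1, assign color 0
  Color vertex 5 with color 1 (neighbor of 1)
  Color vertex 6 with color 1 (neighbor of 1)
  Color vertex 3 with color 0 (neighbor of 5)
  Color vertex 4 with color 1 (neighbor of 3)
  Color vertex 2 with color 0 (neighbor of 4)

Step 2: 2-coloring succeeded. No conflicts found.
  Set A (color 0): {1, 2, 3}
  Set B (color 1): {4, 5, 6}

The graph is bipartite with partition {1, 2, 3}, {4, 5, 6}.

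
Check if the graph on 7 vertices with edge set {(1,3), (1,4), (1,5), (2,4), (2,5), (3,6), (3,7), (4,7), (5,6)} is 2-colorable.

Step 1: Attempt 2-coloring using BFS:
  Start at vertex 1, assign color 0
  Color vertex 3 with color 1 (neighbor of 1)
  Color vertex 4 with color 1 (neighbor of 1)
  Color vertex 5 with color 1 (neighbor of 1)
  Color vertex 6 with color 0 (neighbor of 3)
  Color vertex 7 with color 0 (neighbor of 3)
  Color vertex 2 with color 0 (neighbor of 4)

Step 2: 2-coloring succeeded. No conflicts found.
  Set A (color 0): {1, 2, 6, 7}
  Set B (color 1): {3, 4, 5}

The graph is bipartite with partition {1, 2, 6, 7}, {3, 4, 5}.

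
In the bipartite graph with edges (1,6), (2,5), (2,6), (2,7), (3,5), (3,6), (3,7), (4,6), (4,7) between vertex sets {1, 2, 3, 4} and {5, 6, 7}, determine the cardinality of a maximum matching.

Step 1: List the neighbors of each left vertex:
  1: 6
  2: 5, 6, 7
  3: 5, 6, 7
  4: 6, 7

Step 2: Greedily match left vertices, then look for augmenting paths:
  Match 1 -- 6
  Match 2 -- 5
  Match 3 -- 7
  No augmenting path remains.

Step 3: Verify this is maximum:
  Matching size 3 = min(|L|, |R|) = min(4, 3), which is an upper bound, so this matching is maximum.

Maximum matching: {(1,6), (2,5), (3,7)}
Size: 3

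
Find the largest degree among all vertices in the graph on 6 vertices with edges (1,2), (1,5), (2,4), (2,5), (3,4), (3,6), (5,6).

Step 1: Count edges incident to each vertex:
  deg(1) = 2 (neighbors: 2, 5)
  deg(2) = 3 (neighbors: 1, 4, 5)
  deg(3) = 2 (neighbors: 4, 6)
  deg(4) = 2 (neighbors: 2, 3)
  deg(5) = 3 (neighbors: 1, 2, 6)
  deg(6) = 2 (neighbors: 3, 5)

Step 2: Find maximum:
  max(2, 3, 2, 2, 3, 2) = 3 (vertex 2)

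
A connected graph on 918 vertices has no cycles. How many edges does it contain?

A tree on n vertices always has exactly n - 1 edges.
For n = 918: edges = 918 - 1 = 917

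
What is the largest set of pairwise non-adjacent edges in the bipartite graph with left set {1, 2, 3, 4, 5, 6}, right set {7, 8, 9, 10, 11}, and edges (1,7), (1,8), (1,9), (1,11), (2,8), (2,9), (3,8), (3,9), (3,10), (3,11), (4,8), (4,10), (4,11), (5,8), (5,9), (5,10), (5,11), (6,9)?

Step 1: List the neighbors of each left vertex:
  1: 7, 8, 9, 11
  2: 8, 9
  3: 8, 9, 10, 11
  4: 8, 10, 11
  5: 8, 9, 10, 11
  6: 9

Step 2: Greedily match left vertices, then look for augmenting paths:
  Match 1 -- 7
  Match 2 -- 8
  Match 3 -- 9
  Match 4 -- 10
  Match 5 -- 11
  No augmenting path remains.

Step 3: Verify this is maximum:
  Matching size 5 = min(|L|, |R|) = min(6, 5), which is an upper bound, so this matching is maximum.

Maximum matching: {(1,7), (2,8), (3,9), (4,10), (5,11)}
Size: 5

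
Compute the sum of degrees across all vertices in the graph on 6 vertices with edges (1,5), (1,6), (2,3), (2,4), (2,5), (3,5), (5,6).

Step 1: Count edges incident to each vertex:
  deg(1) = 2 (neighbors: 5, 6)
  deg(2) = 3 (neighbors: 3, 4, 5)
  deg(3) = 2 (neighbors: 2, 5)
  deg(4) = 1 (neighbors: 2)
  deg(5) = 4 (neighbors: 1, 2, 3, 6)
  deg(6) = 2 (neighbors: 1, 5)

Step 2: Sum all degrees:
  2 + 3 + 2 + 1 + 4 + 2 = 14

Verification: sum of degrees = 2 * |E| = 2 * 7 = 14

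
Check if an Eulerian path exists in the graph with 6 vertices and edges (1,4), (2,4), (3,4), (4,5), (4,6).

Step 1: Find the degree of each vertex:
  deg(1) = 1
  deg(2) = 1
  deg(3) = 1
  deg(4) = 5
  deg(5) = 1
  deg(6) = 1

Step 2: Count vertices with odd degree:
  Odd-degree vertices: 1, 2, 3, 4, 5, 6 (6 total)

Step 3: Apply Euler's theorem:
  - Eulerian circuit exists iff graph is connected and all vertices have even degree
  - Eulerian path exists iff graph is connected and has 0 or 2 odd-degree vertices

Graph has 6 odd-degree vertices (need 0 or 2).
Neither Eulerian path nor Eulerian circuit exists.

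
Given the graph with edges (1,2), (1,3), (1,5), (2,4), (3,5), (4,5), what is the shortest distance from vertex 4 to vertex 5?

Step 1: Build adjacency list:
  1: 2, 3, 5
  2: 1, 4
  3: 1, 5
  4: 2, 5
  5: 1, 3, 4

Step 2: BFS from vertex 4 to find shortest path to 5:
  vertex 2 reached at distance 1
  vertex 5 reached at distance 1

Step 3: Shortest path: 4 -> 5
Path length: 1 edge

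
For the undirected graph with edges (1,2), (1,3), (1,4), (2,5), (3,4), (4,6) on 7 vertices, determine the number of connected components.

Step 1: Build adjacency list from edges:
  1: 2, 3, 4
  2: 1, 5
  3: 1, 4
  4: 1, 3, 6
  5: 2
  6: 4
  7: (none)

Step 2: Run BFS/DFS from vertex 1:
  Visited: {1, 2, 3, 4, 5, 6}
  Reached 6 of 7 vertices

Step 3: Only 6 of 7 vertices reached. Graph is disconnected.
Connected components: {1, 2, 3, 4, 5, 6}, {7}
Number of connected components: 2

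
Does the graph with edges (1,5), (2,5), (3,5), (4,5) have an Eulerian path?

Step 1: Find the degree of each vertex:
  deg(1) = 1
  deg(2) = 1
  deg(3) = 1
  deg(4) = 1
  deg(5) = 4

Step 2: Count vertices with odd degree:
  Odd-degree vertices: 1, 2, 3, 4 (4 total)

Step 3: Apply Euler's theorem:
  - Eulerian circuit exists iff graph is connected and all vertices have even degree
  - Eulerian path exists iff graph is connected and has 0 or 2 odd-degree vertices

Graph has 4 odd-degree vertices (need 0 or 2).
Neither Eulerian path nor Eulerian circuit exists.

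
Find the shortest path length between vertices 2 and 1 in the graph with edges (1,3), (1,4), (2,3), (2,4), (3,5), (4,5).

Step 1: Build adjacency list:
  1: 3, 4
  2: 3, 4
  3: 1, 2, 5
  4: 1, 2, 5
  5: 3, 4

Step 2: BFS from vertex 2 to find shortest path to 1:
  vertex 3 reached at distance 1
  vertex 4 reached at distance 1
  vertex 1 reached at distance 2

Step 3: Shortest path: 2 -> 3 -> 1
Path length: 2 edges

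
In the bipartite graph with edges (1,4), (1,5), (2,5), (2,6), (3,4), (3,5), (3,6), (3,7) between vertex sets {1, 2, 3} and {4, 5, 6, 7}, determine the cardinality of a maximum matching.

Step 1: List the neighbors of each left vertex:
  1: 4, 5
  2: 5, 6
  3: 4, 5, 6, 7

Step 2: Greedily match left vertices, then look for augmenting paths:
  Match 1 -- 4
  Match 2 -- 5
  Match 3 -- 6
  No augmenting path remains.

Step 3: Verify this is maximum:
  Matching size 3 = min(|L|, |R|) = min(3, 4), which is an upper bound, so this matching is maximum.

Maximum matching: {(1,4), (2,5), (3,6)}
Size: 3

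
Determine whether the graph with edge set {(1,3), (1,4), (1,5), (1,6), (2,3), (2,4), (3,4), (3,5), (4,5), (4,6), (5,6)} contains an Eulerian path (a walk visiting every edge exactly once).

Step 1: Find the degree of each vertex:
  deg(1) = 4
  deg(2) = 2
  deg(3) = 4
  deg(4) = 5
  deg(5) = 4
  deg(6) = 3

Step 2: Count vertices with odd degree:
  Odd-degree vertices: 4, 6 (2 total)

Step 3: Apply Euler's theorem:
  - Eulerian circuit exists iff graph is connected and all vertices have even degree
  - Eulerian path exists iff graph is connected and has 0 or 2 odd-degree vertices

Graph is connected with exactly 2 odd-degree vertices (4, 6).
Eulerian path exists (starting and ending at the odd-degree vertices), but no Eulerian circuit.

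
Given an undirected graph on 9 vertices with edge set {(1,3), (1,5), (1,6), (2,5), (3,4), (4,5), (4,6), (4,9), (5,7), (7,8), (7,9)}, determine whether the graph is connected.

Step 1: Build adjacency list from edges:
  1: 3, 5, 6
  2: 5
  3: 1, 4
  4: 3, 5, 6, 9
  5: 1, 2, 4, 7
  6: 1, 4
  7: 5, 8, 9
  8: 7
  9: 4, 7

Step 2: Run BFS/DFS from vertex 1:
  Visited: {1, 3, 5, 6, 4, 2, 7, 9, 8}
  Reached 9 of 9 vertices

Step 3: All 9 vertices reached from vertex 1, so the graph is connected.
Answer: Yes, the graph is connected.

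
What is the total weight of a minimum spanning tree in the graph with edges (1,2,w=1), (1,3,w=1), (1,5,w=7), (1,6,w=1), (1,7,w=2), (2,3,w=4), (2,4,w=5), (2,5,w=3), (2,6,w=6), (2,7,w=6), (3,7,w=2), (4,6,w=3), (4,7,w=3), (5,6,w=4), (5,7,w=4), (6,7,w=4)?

Apply Kruskal's algorithm (sort edges by weight, add if no cycle):

Sorted edges by weight:
  (1,2) w=1
  (1,3) w=1
  (1,6) w=1
  (1,7) w=2
  (3,7) w=2
  (2,5) w=3
  (4,7) w=3
  (4,6) w=3
  (2,3) w=4
  (5,7) w=4
  (5,6) w=4
  (6,7) w=4
  (2,4) w=5
  (2,6) w=6
  (2,7) w=6
  (1,5) w=7

Add edge (1,2) w=1 -- no cycle. Running total: 1
Add edge (1,3) w=1 -- no cycle. Running total: 2
Add edge (1,6) w=1 -- no cycle. Running total: 3
Add edge (1,7) w=2 -- no cycle. Running total: 5
Skip edge (3,7) w=2 -- would create cycle
Add edge (2,5) w=3 -- no cycle. Running total: 8
Add edge (4,7) w=3 -- no cycle. Running total: 11

MST edges: (1,2,w=1), (1,3,w=1), (1,6,w=1), (1,7,w=2), (2,5,w=3), (4,7,w=3)
Total MST weight: 1 + 1 + 1 + 2 + 3 + 3 = 11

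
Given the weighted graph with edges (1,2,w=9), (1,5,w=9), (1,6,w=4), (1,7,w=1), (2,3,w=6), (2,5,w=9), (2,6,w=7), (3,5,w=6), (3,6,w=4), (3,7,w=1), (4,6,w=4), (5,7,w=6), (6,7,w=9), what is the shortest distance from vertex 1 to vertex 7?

Step 1: Build adjacency list with weights:
  1: 2(w=9), 5(w=9), 6(w=4), 7(w=1)
  2: 1(w=9), 3(w=6), 5(w=9), 6(w=7)
  3: 2(w=6), 5(w=6), 6(w=4), 7(w=1)
  4: 6(w=4)
  5: 1(w=9), 2(w=9), 3(w=6), 7(w=6)
  6: 1(w=4), 2(w=7), 3(w=4), 4(w=4), 7(w=9)
  7: 1(w=1), 3(w=1), 5(w=6), 6(w=9)

Step 2: Apply Dijkstra's algorithm from vertex 1:
  Visit vertex 1 (distance=0)
    Update dist[2] = 9
    Update dist[5] = 9
    Update dist[6] = 4
    Update dist[7] = 1
  Visit vertex 7 (distance=1)
    Update dist[3] = 2
    Update dist[5] = 7

Step 3: Shortest path: 1 -> 7
Total weight: 1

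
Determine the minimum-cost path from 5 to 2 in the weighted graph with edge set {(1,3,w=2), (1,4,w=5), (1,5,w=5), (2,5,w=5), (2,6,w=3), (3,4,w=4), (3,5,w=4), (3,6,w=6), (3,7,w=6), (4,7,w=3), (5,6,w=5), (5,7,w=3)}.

Step 1: Build adjacency list with weights:
  1: 3(w=2), 4(w=5), 5(w=5)
  2: 5(w=5), 6(w=3)
  3: 1(w=2), 4(w=4), 5(w=4), 6(w=6), 7(w=6)
  4: 1(w=5), 3(w=4), 7(w=3)
  5: 1(w=5), 2(w=5), 3(w=4), 6(w=5), 7(w=3)
  6: 2(w=3), 3(w=6), 5(w=5)
  7: 3(w=6), 4(w=3), 5(w=3)

Step 2: Apply Dijkstra's algorithm from vertex 5:
  Visit vertex 5 (distance=0)
    Update dist[1] = 5
    Update dist[2] = 5
    Update dist[3] = 4
    Update dist[6] = 5
    Update dist[7] = 3
  Visit vertex 7 (distance=3)
    Update dist[4] = 6
  Visit vertex 3 (distance=4)
  Visit vertex 1 (distance=5)
  Visit vertex 2 (distance=5)

Step 3: Shortest path: 5 -> 2
Total weight: 5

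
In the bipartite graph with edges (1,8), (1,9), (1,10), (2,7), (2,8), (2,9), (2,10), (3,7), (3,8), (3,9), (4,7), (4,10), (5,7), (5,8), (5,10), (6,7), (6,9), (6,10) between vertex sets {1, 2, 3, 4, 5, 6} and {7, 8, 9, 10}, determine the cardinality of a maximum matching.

Step 1: List the neighbors of each left vertex:
  1: 8, 9, 10
  2: 7, 8, 9, 10
  3: 7, 8, 9
  4: 7, 10
  5: 7, 8, 10
  6: 7, 9, 10

Step 2: Greedily match left vertices, then look for augmenting paths:
  Match 1 -- 8
  Match 2 -- 7
  Match 3 -- 9
  Match 4 -- 10
  No augmenting path remains.

Step 3: Verify this is maximum:
  Matching size 4 = min(|L|, |R|) = min(6, 4), which is an upper bound, so this matching is maximum.

Maximum matching: {(1,8), (2,7), (3,9), (4,10)}
Size: 4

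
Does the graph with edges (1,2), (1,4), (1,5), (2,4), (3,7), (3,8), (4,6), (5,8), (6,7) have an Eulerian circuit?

Step 1: Find the degree of each vertex:
  deg(1) = 3
  deg(2) = 2
  deg(3) = 2
  deg(4) = 3
  deg(5) = 2
  deg(6) = 2
  deg(7) = 2
  deg(8) = 2

Step 2: Count vertices with odd degree:
  Odd-degree vertices: 1, 4 (2 total)

Step 3: Apply Euler's theorem:
  - Eulerian circuit exists iff graph is connected and all vertices have even degree
  - Eulerian path exists iff graph is connected and has 0 or 2 odd-degree vertices

Graph is connected with exactly 2 odd-degree vertices (1, 4).
Eulerian path exists (starting and ending at the odd-degree vertices), but no Eulerian circuit.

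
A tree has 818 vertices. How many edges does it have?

A tree on n vertices always has exactly n - 1 edges.
For n = 818: edges = 818 - 1 = 817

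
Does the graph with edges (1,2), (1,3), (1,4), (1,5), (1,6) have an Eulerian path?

Step 1: Find the degree of each vertex:
  deg(1) = 5
  deg(2) = 1
  deg(3) = 1
  deg(4) = 1
  deg(5) = 1
  deg(6) = 1

Step 2: Count vertices with odd degree:
  Odd-degree vertices: 1, 2, 3, 4, 5, 6 (6 total)

Step 3: Apply Euler's theorem:
  - Eulerian circuit exists iff graph is connected and all vertices have even degree
  - Eulerian path exists iff graph is connected and has 0 or 2 odd-degree vertices

Graph has 6 odd-degree vertices (need 0 or 2).
Neither Eulerian path nor Eulerian circuit exists.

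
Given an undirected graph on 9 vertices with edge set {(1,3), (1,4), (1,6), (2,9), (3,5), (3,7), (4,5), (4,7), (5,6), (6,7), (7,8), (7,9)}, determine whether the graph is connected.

Step 1: Build adjacency list from edges:
  1: 3, 4, 6
  2: 9
  3: 1, 5, 7
  4: 1, 5, 7
  5: 3, 4, 6
  6: 1, 5, 7
  7: 3, 4, 6, 8, 9
  8: 7
  9: 2, 7

Step 2: Run BFS/DFS from vertex 1:
  Visited: {1, 3, 4, 6, 5, 7, 8, 9, 2}
  Reached 9 of 9 vertices

Step 3: All 9 vertices reached from vertex 1, so the graph is connected.
Answer: Yes, the graph is connected.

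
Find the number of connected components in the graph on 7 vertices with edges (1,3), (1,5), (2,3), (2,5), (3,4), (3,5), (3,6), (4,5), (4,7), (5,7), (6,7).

Step 1: Build adjacency list from edges:
  1: 3, 5
  2: 3, 5
  3: 1, 2, 4, 5, 6
  4: 3, 5, 7
  5: 1, 2, 3, 4, 7
  6: 3, 7
  7: 4, 5, 6

Step 2: Run BFS/DFS from vertex 1:
  Visited: {1, 3, 5, 2, 4, 6, 7}
  Reached 7 of 7 vertices

Step 3: All 7 vertices reached from vertex 1, so the graph is connected.
Number of connected components: 1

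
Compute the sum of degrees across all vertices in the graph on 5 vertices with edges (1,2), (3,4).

Step 1: Count edges incident to each vertex:
  deg(1) = 1 (neighbors: 2)
  deg(2) = 1 (neighbors: 1)
  deg(3) = 1 (neighbors: 4)
  deg(4) = 1 (neighbors: 3)
  deg(5) = 0 (neighbors: none)

Step 2: Sum all degrees:
  1 + 1 + 1 + 1 + 0 = 4

Verification: sum of degrees = 2 * |E| = 2 * 2 = 4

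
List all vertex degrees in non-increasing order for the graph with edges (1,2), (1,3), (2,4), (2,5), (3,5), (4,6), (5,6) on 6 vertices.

Step 1: Count edges incident to each vertex:
  deg(1) = 2 (neighbors: 2, 3)
  deg(2) = 3 (neighbors: 1, 4, 5)
  deg(3) = 2 (neighbors: 1, 5)
  deg(4) = 2 (neighbors: 2, 6)
  deg(5) = 3 (neighbors: 2, 3, 6)
  deg(6) = 2 (neighbors: 4, 5)

Step 2: Sort degrees in non-increasing order:
  Degrees: [2, 3, 2, 2, 3, 2] -> sorted: [3, 3, 2, 2, 2, 2]

Degree sequence: [3, 3, 2, 2, 2, 2]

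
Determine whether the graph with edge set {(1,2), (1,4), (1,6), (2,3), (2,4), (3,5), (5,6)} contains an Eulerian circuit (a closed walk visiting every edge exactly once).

Step 1: Find the degree of each vertex:
  deg(1) = 3
  deg(2) = 3
  deg(3) = 2
  deg(4) = 2
  deg(5) = 2
  deg(6) = 2

Step 2: Count vertices with odd degree:
  Odd-degree vertices: 1, 2 (2 total)

Step 3: Apply Euler's theorem:
  - Eulerian circuit exists iff graph is connected and all vertices have even degree
  - Eulerian path exists iff graph is connected and has 0 or 2 odd-degree vertices

Graph is connected with exactly 2 odd-degree vertices (1, 2).
Eulerian path exists (starting and ending at the odd-degree vertices), but no Eulerian circuit.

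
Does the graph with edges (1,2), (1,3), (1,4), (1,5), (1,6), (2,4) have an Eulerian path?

Step 1: Find the degree of each vertex:
  deg(1) = 5
  deg(2) = 2
  deg(3) = 1
  deg(4) = 2
  deg(5) = 1
  deg(6) = 1

Step 2: Count vertices with odd degree:
  Odd-degree vertices: 1, 3, 5, 6 (4 total)

Step 3: Apply Euler's theorem:
  - Eulerian circuit exists iff graph is connected and all vertices have even degree
  - Eulerian path exists iff graph is connected and has 0 or 2 odd-degree vertices

Graph has 4 odd-degree vertices (need 0 or 2).
Neither Eulerian path nor Eulerian circuit exists.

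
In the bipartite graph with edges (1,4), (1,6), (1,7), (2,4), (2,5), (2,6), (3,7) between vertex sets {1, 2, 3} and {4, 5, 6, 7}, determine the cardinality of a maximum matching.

Step 1: List the neighbors of each left vertex:
  1: 4, 6, 7
  2: 4, 5, 6
  3: 7

Step 2: Greedily match left vertices, then look for augmenting paths:
  Match 1 -- 4
  Match 2 -- 5
  Match 3 -- 7
  No augmenting path remains.

Step 3: Verify this is maximum:
  Matching size 3 = min(|L|, |R|) = min(3, 4), which is an upper bound, so this matching is maximum.

Maximum matching: {(1,4), (2,5), (3,7)}
Size: 3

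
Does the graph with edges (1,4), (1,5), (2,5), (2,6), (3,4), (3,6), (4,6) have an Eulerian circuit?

Step 1: Find the degree of each vertex:
  deg(1) = 2
  deg(2) = 2
  deg(3) = 2
  deg(4) = 3
  deg(5) = 2
  deg(6) = 3

Step 2: Count vertices with odd degree:
  Odd-degree vertices: 4, 6 (2 total)

Step 3: Apply Euler's theorem:
  - Eulerian circuit exists iff graph is connected and all vertices have even degree
  - Eulerian path exists iff graph is connected and has 0 or 2 odd-degree vertices

Graph is connected with exactly 2 odd-degree vertices (4, 6).
Eulerian path exists (starting and ending at the odd-degree vertices), but no Eulerian circuit.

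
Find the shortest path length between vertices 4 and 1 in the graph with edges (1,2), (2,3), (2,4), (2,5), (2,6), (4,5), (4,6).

Step 1: Build adjacency list:
  1: 2
  2: 1, 3, 4, 5, 6
  3: 2
  4: 2, 5, 6
  5: 2, 4
  6: 2, 4

Step 2: BFS from vertex 4 to find shortest path to 1:
  vertex 2 reached at distance 1
  vertex 5 reached at distance 1
  vertex 6 reached at distance 1
  vertex 1 reached at distance 2

Step 3: Shortest path: 4 -> 2 -> 1
Path length: 2 edges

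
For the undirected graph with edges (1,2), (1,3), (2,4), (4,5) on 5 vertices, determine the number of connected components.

Step 1: Build adjacency list from edges:
  1: 2, 3
  2: 1, 4
  3: 1
  4: 2, 5
  5: 4

Step 2: Run BFS/DFS from vertex 1:
  Visited: {1, 2, 3, 4, 5}
  Reached 5 of 5 vertices

Step 3: All 5 vertices reached from vertex 1, so the graph is connected.
Number of connected components: 1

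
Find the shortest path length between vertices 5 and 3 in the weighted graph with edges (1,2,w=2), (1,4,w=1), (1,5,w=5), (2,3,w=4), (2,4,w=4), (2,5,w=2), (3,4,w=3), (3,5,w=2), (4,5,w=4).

Step 1: Build adjacency list with weights:
  1: 2(w=2), 4(w=1), 5(w=5)
  2: 1(w=2), 3(w=4), 4(w=4), 5(w=2)
  3: 2(w=4), 4(w=3), 5(w=2)
  4: 1(w=1), 2(w=4), 3(w=3), 5(w=4)
  5: 1(w=5), 2(w=2), 3(w=2), 4(w=4)

Step 2: Apply Dijkstra's algorithm from vertex 5:
  Visit vertex 5 (distance=0)
    Update dist[1] = 5
    Update dist[2] = 2
    Update dist[3] = 2
    Update dist[4] = 4
  Visit vertex 2 (distance=2)
    Update dist[1] = 4
  Visit vertex 3 (distance=2)

Step 3: Shortest path: 5 -> 3
Total weight: 2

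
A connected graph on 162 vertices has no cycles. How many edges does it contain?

A tree on n vertices always has exactly n - 1 edges.
For n = 162: edges = 162 - 1 = 161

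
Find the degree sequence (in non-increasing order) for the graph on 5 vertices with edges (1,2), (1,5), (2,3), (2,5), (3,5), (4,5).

Step 1: Count edges incident to each vertex:
  deg(1) = 2 (neighbors: 2, 5)
  deg(2) = 3 (neighbors: 1, 3, 5)
  deg(3) = 2 (neighbors: 2, 5)
  deg(4) = 1 (neighbors: 5)
  deg(5) = 4 (neighbors: 1, 2, 3, 4)

Step 2: Sort degrees in non-increasing order:
  Degrees: [2, 3, 2, 1, 4] -> sorted: [4, 3, 2, 2, 1]

Degree sequence: [4, 3, 2, 2, 1]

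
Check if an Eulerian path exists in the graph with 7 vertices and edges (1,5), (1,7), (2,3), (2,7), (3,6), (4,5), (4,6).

Step 1: Find the degree of each vertex:
  deg(1) = 2
  deg(2) = 2
  deg(3) = 2
  deg(4) = 2
  deg(5) = 2
  deg(6) = 2
  deg(7) = 2

Step 2: Count vertices with odd degree:
  All vertices have even degree (0 odd-degree vertices)

Step 3: Apply Euler's theorem:
  - Eulerian circuit exists iff graph is connected and all vertices have even degree
  - Eulerian path exists iff graph is connected and has 0 or 2 odd-degree vertices

Graph is connected with 0 odd-degree vertices.
Both Eulerian circuit and Eulerian path exist.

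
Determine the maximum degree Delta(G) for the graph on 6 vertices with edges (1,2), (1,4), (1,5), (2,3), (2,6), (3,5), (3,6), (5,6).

Step 1: Count edges incident to each vertex:
  deg(1) = 3 (neighbors: 2, 4, 5)
  deg(2) = 3 (neighbors: 1, 3, 6)
  deg(3) = 3 (neighbors: 2, 5, 6)
  deg(4) = 1 (neighbors: 1)
  deg(5) = 3 (neighbors: 1, 3, 6)
  deg(6) = 3 (neighbors: 2, 3, 5)

Step 2: Find maximum:
  max(3, 3, 3, 1, 3, 3) = 3 (vertex 1)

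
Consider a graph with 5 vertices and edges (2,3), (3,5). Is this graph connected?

Step 1: Build adjacency list from edges:
  1: (none)
  2: 3
  3: 2, 5
  4: (none)
  5: 3

Step 2: Run BFS/DFS from vertex 1:
  Visited: {1}
  Reached 1 of 5 vertices

Step 3: Only 1 of 5 vertices reached. Graph is disconnected.
Connected components: {1}, {2, 3, 5}, {4}
Answer: No, the graph is not connected (3 components).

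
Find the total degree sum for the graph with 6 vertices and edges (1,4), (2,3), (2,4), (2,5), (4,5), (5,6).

Step 1: Count edges incident to each vertex:
  deg(1) = 1 (neighbors: 4)
  deg(2) = 3 (neighbors: 3, 4, 5)
  deg(3) = 1 (neighbors: 2)
  deg(4) = 3 (neighbors: 1, 2, 5)
  deg(5) = 3 (neighbors: 2, 4, 6)
  deg(6) = 1 (neighbors: 5)

Step 2: Sum all degrees:
  1 + 3 + 1 + 3 + 3 + 1 = 12

Verification: sum of degrees = 2 * |E| = 2 * 6 = 12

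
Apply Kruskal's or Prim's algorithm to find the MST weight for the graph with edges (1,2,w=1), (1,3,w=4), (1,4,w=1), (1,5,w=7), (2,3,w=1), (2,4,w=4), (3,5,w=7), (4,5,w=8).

Apply Kruskal's algorithm (sort edges by weight, add if no cycle):

Sorted edges by weight:
  (1,4) w=1
  (1,2) w=1
  (2,3) w=1
  (1,3) w=4
  (2,4) w=4
  (1,5) w=7
  (3,5) w=7
  (4,5) w=8

Add edge (1,4) w=1 -- no cycle. Running total: 1
Add edge (1,2) w=1 -- no cycle. Running total: 2
Add edge (2,3) w=1 -- no cycle. Running total: 3
Skip edge (1,3) w=4 -- would create cycle
Skip edge (2,4) w=4 -- would create cycle
Add edge (1,5) w=7 -- no cycle. Running total: 10

MST edges: (1,4,w=1), (1,2,w=1), (2,3,w=1), (1,5,w=7)
Total MST weight: 1 + 1 + 1 + 7 = 10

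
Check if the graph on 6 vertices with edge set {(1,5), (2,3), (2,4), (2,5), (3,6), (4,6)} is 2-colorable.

Step 1: Attempt 2-coloring using BFS:
  Start at vertex 1, assign color 0
  Color vertex 5 with color 1 (neighbor of 1)
  Color vertex 2 with color 0 (neighbor of 5)
  Color vertex 3 with color 1 (neighbor of 2)
  Color vertex 4 with color 1 (neighbor of 2)
  Color vertex 6 with color 0 (neighbor of 3)

Step 2: 2-coloring succeeded. No conflicts found.
  Set A (color 0): {1, 2, 6}
  Set B (color 1): {3, 4, 5}

The graph is bipartite with partition {1, 2, 6}, {3, 4, 5}.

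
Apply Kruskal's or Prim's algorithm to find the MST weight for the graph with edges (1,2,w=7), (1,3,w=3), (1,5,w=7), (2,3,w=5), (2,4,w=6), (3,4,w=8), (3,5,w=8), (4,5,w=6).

Apply Kruskal's algorithm (sort edges by weight, add if no cycle):

Sorted edges by weight:
  (1,3) w=3
  (2,3) w=5
  (2,4) w=6
  (4,5) w=6
  (1,2) w=7
  (1,5) w=7
  (3,4) w=8
  (3,5) w=8

Add edge (1,3) w=3 -- no cycle. Running total: 3
Add edge (2,3) w=5 -- no cycle. Running total: 8
Add edge (2,4) w=6 -- no cycle. Running total: 14
Add edge (4,5) w=6 -- no cycle. Running total: 20

MST edges: (1,3,w=3), (2,3,w=5), (2,4,w=6), (4,5,w=6)
Total MST weight: 3 + 5 + 6 + 6 = 20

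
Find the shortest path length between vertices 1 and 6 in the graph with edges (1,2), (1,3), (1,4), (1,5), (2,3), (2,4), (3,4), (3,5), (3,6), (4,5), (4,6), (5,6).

Step 1: Build adjacency list:
  1: 2, 3, 4, 5
  2: 1, 3, 4
  3: 1, 2, 4, 5, 6
  4: 1, 2, 3, 5, 6
  5: 1, 3, 4, 6
  6: 3, 4, 5

Step 2: BFS from vertex 1 to find shortest path to 6:
  vertex 2 reached at distance 1
  vertex 3 reached at distance 1
  vertex 4 reached at distance 1
  vertex 5 reached at distance 1
  vertex 6 reached at distance 2

Step 3: Shortest path: 1 -> 5 -> 6
Path length: 2 edges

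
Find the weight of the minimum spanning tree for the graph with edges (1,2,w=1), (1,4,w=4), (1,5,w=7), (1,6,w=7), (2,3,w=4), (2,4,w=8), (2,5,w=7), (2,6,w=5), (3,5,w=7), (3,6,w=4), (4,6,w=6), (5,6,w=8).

Apply Kruskal's algorithm (sort edges by weight, add if no cycle):

Sorted edges by weight:
  (1,2) w=1
  (1,4) w=4
  (2,3) w=4
  (3,6) w=4
  (2,6) w=5
  (4,6) w=6
  (1,5) w=7
  (1,6) w=7
  (2,5) w=7
  (3,5) w=7
  (2,4) w=8
  (5,6) w=8

Add edge (1,2) w=1 -- no cycle. Running total: 1
Add edge (1,4) w=4 -- no cycle. Running total: 5
Add edge (2,3) w=4 -- no cycle. Running total: 9
Add edge (3,6) w=4 -- no cycle. Running total: 13
Skip edge (2,6) w=5 -- would create cycle
Skip edge (4,6) w=6 -- would create cycle
Add edge (1,5) w=7 -- no cycle. Running total: 20

MST edges: (1,2,w=1), (1,4,w=4), (2,3,w=4), (3,6,w=4), (1,5,w=7)
Total MST weight: 1 + 4 + 4 + 4 + 7 = 20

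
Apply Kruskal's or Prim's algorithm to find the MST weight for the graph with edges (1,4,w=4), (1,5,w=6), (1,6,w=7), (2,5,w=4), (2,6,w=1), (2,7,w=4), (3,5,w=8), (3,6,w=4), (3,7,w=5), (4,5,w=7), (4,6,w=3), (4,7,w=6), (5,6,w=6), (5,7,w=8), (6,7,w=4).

Apply Kruskal's algorithm (sort edges by weight, add if no cycle):

Sorted edges by weight:
  (2,6) w=1
  (4,6) w=3
  (1,4) w=4
  (2,5) w=4
  (2,7) w=4
  (3,6) w=4
  (6,7) w=4
  (3,7) w=5
  (1,5) w=6
  (4,7) w=6
  (5,6) w=6
  (1,6) w=7
  (4,5) w=7
  (3,5) w=8
  (5,7) w=8

Add edge (2,6) w=1 -- no cycle. Running total: 1
Add edge (4,6) w=3 -- no cycle. Running total: 4
Add edge (1,4) w=4 -- no cycle. Running total: 8
Add edge (2,5) w=4 -- no cycle. Running total: 12
Add edge (2,7) w=4 -- no cycle. Running total: 16
Add edge (3,6) w=4 -- no cycle. Running total: 20

MST edges: (2,6,w=1), (4,6,w=3), (1,4,w=4), (2,5,w=4), (2,7,w=4), (3,6,w=4)
Total MST weight: 1 + 3 + 4 + 4 + 4 + 4 = 20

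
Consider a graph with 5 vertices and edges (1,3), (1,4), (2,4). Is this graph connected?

Step 1: Build adjacency list from edges:
  1: 3, 4
  2: 4
  3: 1
  4: 1, 2
  5: (none)

Step 2: Run BFS/DFS from vertex 1:
  Visited: {1, 3, 4, 2}
  Reached 4 of 5 vertices

Step 3: Only 4 of 5 vertices reached. Graph is disconnected.
Connected components: {1, 2, 3, 4}, {5}
Answer: No, the graph is not connected (2 components).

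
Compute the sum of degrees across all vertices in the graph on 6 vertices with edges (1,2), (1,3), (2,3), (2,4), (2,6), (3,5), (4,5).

Step 1: Count edges incident to each vertex:
  deg(1) = 2 (neighbors: 2, 3)
  deg(2) = 4 (neighbors: 1, 3, 4, 6)
  deg(3) = 3 (neighbors: 1, 2, 5)
  deg(4) = 2 (neighbors: 2, 5)
  deg(5) = 2 (neighbors: 3, 4)
  deg(6) = 1 (neighbors: 2)

Step 2: Sum all degrees:
  2 + 4 + 3 + 2 + 2 + 1 = 14

Verification: sum of degrees = 2 * |E| = 2 * 7 = 14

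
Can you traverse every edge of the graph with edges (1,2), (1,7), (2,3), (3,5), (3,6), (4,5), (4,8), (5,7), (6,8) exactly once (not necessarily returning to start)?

Step 1: Find the degree of each vertex:
  deg(1) = 2
  deg(2) = 2
  deg(3) = 3
  deg(4) = 2
  deg(5) = 3
  deg(6) = 2
  deg(7) = 2
  deg(8) = 2

Step 2: Count vertices with odd degree:
  Odd-degree vertices: 3, 5 (2 total)

Step 3: Apply Euler's theorem:
  - Eulerian circuit exists iff graph is connected and all vertices have even degree
  - Eulerian path exists iff graph is connected and has 0 or 2 odd-degree vertices

Graph is connected with exactly 2 odd-degree vertices (3, 5).
Eulerian path exists (starting and ending at the odd-degree vertices), but no Eulerian circuit.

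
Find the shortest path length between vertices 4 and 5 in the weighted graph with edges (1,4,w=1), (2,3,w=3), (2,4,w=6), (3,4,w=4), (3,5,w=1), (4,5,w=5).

Step 1: Build adjacency list with weights:
  1: 4(w=1)
  2: 3(w=3), 4(w=6)
  3: 2(w=3), 4(w=4), 5(w=1)
  4: 1(w=1), 2(w=6), 3(w=4), 5(w=5)
  5: 3(w=1), 4(w=5)

Step 2: Apply Dijkstra's algorithm from vertex 4:
  Visit vertex 4 (distance=0)
    Update dist[1] = 1
    Update dist[2] = 6
    Update dist[3] = 4
    Update dist[5] = 5
  Visit vertex 1 (distance=1)
  Visit vertex 3 (distance=4)
  Visit vertex 5 (distance=5)

Step 3: Shortest path: 4 -> 5
Total weight: 5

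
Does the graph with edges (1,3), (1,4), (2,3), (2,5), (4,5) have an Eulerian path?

Step 1: Find the degree of each vertex:
  deg(1) = 2
  deg(2) = 2
  deg(3) = 2
  deg(4) = 2
  deg(5) = 2

Step 2: Count vertices with odd degree:
  All vertices have even degree (0 odd-degree vertices)

Step 3: Apply Euler's theorem:
  - Eulerian circuit exists iff graph is connected and all vertices have even degree
  - Eulerian path exists iff graph is connected and has 0 or 2 odd-degree vertices

Graph is connected with 0 odd-degree vertices.
Both Eulerian circuit and Eulerian path exist.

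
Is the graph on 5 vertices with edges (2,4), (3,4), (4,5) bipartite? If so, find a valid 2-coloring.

Step 1: Attempt 2-coloring using BFS:
  Start at vertex 1, assign color 0
  Start new component at vertex 2, assign color 0
  Color vertex 4 with color 1 (neighbor of 2)
  Color vertex 3 with color 0 (neighbor of 4)
  Color vertex 5 with color 0 (neighbor of 4)

Step 2: 2-coloring succeeded. No conflicts found.
  Set A (color 0): {1, 2, 3, 5}
  Set B (color 1): {4}

The graph is bipartite with partition {1, 2, 3, 5}, {4}.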